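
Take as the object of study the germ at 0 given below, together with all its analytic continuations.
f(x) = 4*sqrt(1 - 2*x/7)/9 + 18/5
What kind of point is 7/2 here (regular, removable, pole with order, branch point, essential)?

The point is an algebraic (square-root) branch point.

The term (4/9)*sqrt(1 - x/(7/2)) has argument 1 - 7/2/(7/2) = 0 at 7/2: a square-root (algebraic, two-sheeted) branch point; the remaining terms are analytic or single-valued there.


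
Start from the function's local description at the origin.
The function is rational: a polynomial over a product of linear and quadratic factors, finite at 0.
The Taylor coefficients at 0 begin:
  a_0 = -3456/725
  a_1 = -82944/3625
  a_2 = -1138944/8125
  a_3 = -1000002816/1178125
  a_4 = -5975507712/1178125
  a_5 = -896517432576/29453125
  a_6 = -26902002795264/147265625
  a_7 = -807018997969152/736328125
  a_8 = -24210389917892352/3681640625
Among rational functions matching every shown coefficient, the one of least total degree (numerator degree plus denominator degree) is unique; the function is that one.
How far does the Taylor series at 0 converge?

No rational of total degree below 7 reproduces all 9 coefficients; solving the [2/5] Pade equations on them gives f(k) = (11*k**2/13 + 9/29)/((k - 1/6)*(k**2 + 3*k/8 + 5/8)**2), whose expansion matches every shown term.
Denominator factor (k**2 + 3*k/8 + 5/8)^2: discriminant -151/64, complex-conjugate roots (-3/16) + ((1/16)*sqrt(151))*i and (-3/16) - ((1/16)*sqrt(151))*i; poles of order 2, moduli (1/4)*sqrt(10) and (1/4)*sqrt(10).
Denominator factor (k - 1/6): pole of order 1 at 1/6, modulus 1/6.
The radius of convergence is the smallest modulus among the singular points: 1/6.

The radius of convergence is 1/6.


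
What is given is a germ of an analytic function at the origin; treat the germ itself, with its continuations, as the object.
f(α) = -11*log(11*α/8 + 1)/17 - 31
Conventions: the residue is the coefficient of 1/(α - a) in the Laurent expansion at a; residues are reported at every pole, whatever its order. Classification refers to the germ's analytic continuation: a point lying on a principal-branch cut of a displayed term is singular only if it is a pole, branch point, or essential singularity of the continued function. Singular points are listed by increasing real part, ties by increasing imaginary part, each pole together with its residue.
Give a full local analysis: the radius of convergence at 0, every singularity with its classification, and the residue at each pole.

Radius of convergence at 0: 8/11.
At -8/11: a logarithmic branch point.

Branch term (-11/17)*log(1 - α/(-8/11)): its argument vanishes at α = -8/11, a logarithmic branch point, modulus 8/11.
The radius of convergence is the smallest modulus among the singular points: 8/11.


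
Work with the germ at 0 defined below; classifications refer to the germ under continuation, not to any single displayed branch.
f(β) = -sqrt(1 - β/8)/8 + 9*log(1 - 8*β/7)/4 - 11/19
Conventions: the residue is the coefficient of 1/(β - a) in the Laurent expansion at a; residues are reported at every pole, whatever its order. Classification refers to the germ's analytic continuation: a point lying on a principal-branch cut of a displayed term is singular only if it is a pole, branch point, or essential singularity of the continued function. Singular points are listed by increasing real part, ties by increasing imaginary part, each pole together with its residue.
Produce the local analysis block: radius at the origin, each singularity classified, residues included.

Branch term (-1/8)*sqrt(1 - β/(8)): its argument vanishes at β = 8, a square-root branch point, modulus 8.
Branch term (9/4)*log(1 - β/(7/8)): its argument vanishes at β = 7/8, a logarithmic branch point, modulus 7/8.
The radius of convergence is the smallest modulus among the singular points: 7/8.
List the singular points by increasing real part (a conjugate pair: the negative imaginary part first).

Radius of convergence at 0: 7/8.
At 7/8: a logarithmic branch point.
At 8: an algebraic (square-root) branch point.


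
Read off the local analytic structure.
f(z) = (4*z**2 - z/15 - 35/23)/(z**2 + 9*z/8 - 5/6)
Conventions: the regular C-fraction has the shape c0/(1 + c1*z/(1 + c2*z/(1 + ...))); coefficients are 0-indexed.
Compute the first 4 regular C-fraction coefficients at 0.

The regular C-fraction coefficients are [42/23, -2927/2100, 1642321/1536675, 6895951020/4807073567].

Taylor coefficients (expand at 0): a_0 = 42/23, a_1 = 2927/1150, a_2 = 19029/23000, a_3 = 1918743/460000.
c0 = a_0 = 42/23. Peel one level at a time: if S = 1 + c*z/S' with S'(0) = 1, then c is the z-coefficient of S and S' = c*z/(S - 1).
S_1 = c0/f = 1 + (-2927/2100)*z + (1642321/1102500)*z^2 + ...; c1 = -2927/2100.
S_2 = c1*z/(S_1 - 1) = 1 + (1642321/1536675)*z + (-65675724/42836645)*z^2 + ...; c2 = 1642321/1536675.
S_3 = c2*z/(S_2 - 1) = 1 + (6895951020/4807073567)*z + ...; c3 = 6895951020/4807073567.


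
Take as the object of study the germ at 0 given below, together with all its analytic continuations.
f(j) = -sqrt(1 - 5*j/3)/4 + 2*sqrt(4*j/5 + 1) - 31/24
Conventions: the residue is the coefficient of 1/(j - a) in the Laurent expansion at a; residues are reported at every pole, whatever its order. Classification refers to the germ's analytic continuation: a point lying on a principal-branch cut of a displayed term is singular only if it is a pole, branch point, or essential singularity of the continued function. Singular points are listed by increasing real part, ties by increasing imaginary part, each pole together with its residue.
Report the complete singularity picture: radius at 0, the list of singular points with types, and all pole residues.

Branch term (-1/4)*sqrt(1 - j/(3/5)): its argument vanishes at j = 3/5, a square-root branch point, modulus 3/5.
Branch term (2)*sqrt(1 - j/(-5/4)): its argument vanishes at j = -5/4, a square-root branch point, modulus 5/4.
The radius of convergence is the smallest modulus among the singular points: 3/5.
List the singular points by increasing real part (a conjugate pair: the negative imaginary part first).

Radius of convergence at 0: 3/5.
At -5/4: an algebraic (square-root) branch point.
At 3/5: an algebraic (square-root) branch point.


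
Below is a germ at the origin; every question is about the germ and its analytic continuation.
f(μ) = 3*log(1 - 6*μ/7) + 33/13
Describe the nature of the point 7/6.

The point is a logarithmic branch point.

The term (3)*log(1 - μ/(7/6)) has argument 1 - 7/6/(7/6) = 0 at 7/6: a logarithmic (infinitely-sheeted) branch point; the remaining terms are analytic or single-valued there.


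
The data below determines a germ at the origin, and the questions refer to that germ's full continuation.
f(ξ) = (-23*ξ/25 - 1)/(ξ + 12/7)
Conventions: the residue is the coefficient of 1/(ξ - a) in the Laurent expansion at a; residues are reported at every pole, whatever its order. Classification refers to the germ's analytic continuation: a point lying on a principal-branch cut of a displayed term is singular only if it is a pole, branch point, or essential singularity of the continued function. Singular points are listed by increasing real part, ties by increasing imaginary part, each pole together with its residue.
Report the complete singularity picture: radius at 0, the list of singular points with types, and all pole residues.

Radius of convergence at 0: 12/7.
At -12/7: a pole of order 1; residue 101/175.

Denominator factor (ξ + 12/7): pole of order 1 at -12/7, modulus 12/7.
The radius of convergence is the smallest modulus among the singular points: 12/7.
At the order-1 pole -12/7 set g(ξ) = (ξ - (-12/7))*f(ξ) = -23*ξ/25 - 1.
Simple pole: residue = g(a) at a = -12/7, which is 101/175.


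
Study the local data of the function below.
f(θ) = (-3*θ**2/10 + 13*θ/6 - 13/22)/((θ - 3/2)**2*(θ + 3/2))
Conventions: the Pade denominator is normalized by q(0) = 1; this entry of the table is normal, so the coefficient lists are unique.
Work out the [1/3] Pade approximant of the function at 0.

The Pade approximant has numerator coefficients [-52/297, 192796/312525]; denominator coefficients [1, -78764/150475, -707533/1354275, 18695683/88027875].

Taylor coefficients needed (expand at 0): a_0 = -52/297, a_1 = 52/99, a_2 = 2452/13365, a_3 = 1816/4455, a_4 = 23776/120285.
Write the denominator as Q(θ) = 1 + q1*θ + q2*θ^2 + q3*θ^3. Requiring Q*f - P = O(θ^5) with deg P <= 1 kills the coefficients of θ^2..θ^4 in Q*f:
  θ^2: a_2 + q1*a_1 + q2*a_0 = 0, i.e. 2452/13365 + (52/99)*q1 + (-52/297)*q2 = 0.
  θ^3: a_3 + q1*a_2 + q2*a_1 + q3*a_0 = 0, i.e. 1816/4455 + (2452/13365)*q1 + (52/99)*q2 + (-52/297)*q3 = 0.
  θ^4: a_4 + q1*a_3 + q2*a_2 + q3*a_1 = 0, i.e. 23776/120285 + (1816/4455)*q1 + (2452/13365)*q2 + (52/99)*q3 = 0.
Solving this linear system: q1 = -78764/150475, q2 = -707533/1354275, q3 = 18695683/88027875.
The numerator is Q*f truncated at degree 1: P0 = a_0 = -52/297; P1 = a_1 + q1*a_0 = 192796/312525.


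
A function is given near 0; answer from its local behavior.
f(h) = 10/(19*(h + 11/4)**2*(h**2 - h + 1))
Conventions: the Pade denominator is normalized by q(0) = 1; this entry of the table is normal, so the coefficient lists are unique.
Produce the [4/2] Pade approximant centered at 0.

Taylor coefficients needed (expand at 0): a_0 = 160/2299, a_1 = 480/25289, a_2 = -6400/278179, a_3 = -169440/3059969, a_4 = -46560/1771561, a_5 = 9788160/370256249, a_6 = 219298720/4072818739.
Write the denominator as Q(h) = 1 + q1*h + q2*h^2. Requiring Q*f - P = O(h^7) with deg P <= 4 kills the coefficients of h^5..h^6 in Q*f:
  h^5: a_5 + q1*a_4 + q2*a_3 = 0, i.e. 9788160/370256249 + (-46560/1771561)*q1 + (-169440/3059969)*q2 = 0.
  h^6: a_6 + q1*a_5 + q2*a_4 = 0, i.e. 219298720/4072818739 + (9788160/370256249)*q1 + (-46560/1771561)*q2 = 0.
Solving this linear system: q1 = -371080433/349635825, q2 = 3773548123/3845994075.
The numerator is Q*f truncated at degree 4: P0 = a_0 = 160/2299; P1 = a_1 + q1*a_0 = -802109696/14614777485; P2 = a_2 + q1*a_1 + q2*a_0 = 61952/2464965; P3 = a_3 + q1*a_2 + q2*a_1 = -3678208/298260765; P4 = a_4 + q1*a_3 + q2*a_2 = 144891904/14614777485.

The Pade approximant has numerator coefficients [160/2299, -802109696/14614777485, 61952/2464965, -3678208/298260765, 144891904/14614777485]; denominator coefficients [1, -371080433/349635825, 3773548123/3845994075].


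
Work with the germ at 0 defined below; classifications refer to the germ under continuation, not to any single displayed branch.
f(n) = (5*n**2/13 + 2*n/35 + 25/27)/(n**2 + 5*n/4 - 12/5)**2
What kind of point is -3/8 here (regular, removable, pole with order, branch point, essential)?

The point is a regular point.

Denominator factors: n**2 + 5*n/4 - 12/5 = -873/320 at n = -3/8 — none vanishes.
So the germ continues analytically to -3/8.


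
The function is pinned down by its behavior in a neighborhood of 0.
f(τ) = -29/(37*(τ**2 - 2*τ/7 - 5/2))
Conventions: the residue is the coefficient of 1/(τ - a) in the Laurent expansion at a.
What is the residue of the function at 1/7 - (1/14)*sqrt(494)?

The residue is (203/18278)*sqrt(494).

The factor τ**2 - 2*τ/7 - 5/2 splits as (τ - a)(τ - a') with a = 1/7 - (1/14)*sqrt(494), a' = 1/7 + (1/14)*sqrt(494). At the order-1 pole a set g(τ) = (τ - a)*f(τ) = [-29/37] / (τ - a').
Simple pole: residue = g(a) at a = 1/7 - (1/14)*sqrt(494), which is (203/18278)*sqrt(494).


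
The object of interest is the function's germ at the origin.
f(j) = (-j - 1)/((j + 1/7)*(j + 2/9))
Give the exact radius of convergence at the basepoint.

Denominator factor (j + 1/7): pole of order 1 at -1/7, modulus 1/7.
Denominator factor (j + 2/9): pole of order 1 at -2/9, modulus 2/9.
The radius of convergence is the smallest modulus among the singular points: 1/7.

The radius of convergence is 1/7.


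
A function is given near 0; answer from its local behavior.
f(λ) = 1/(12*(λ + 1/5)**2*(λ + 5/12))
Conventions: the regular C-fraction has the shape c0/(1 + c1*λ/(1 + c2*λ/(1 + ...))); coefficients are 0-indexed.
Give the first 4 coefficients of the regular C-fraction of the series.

The regular C-fraction coefficients are [5, 62/5, -245/62, 8285/3038].

Taylor coefficients (expand at 0): a_0 = 5, a_1 = -62, a_2 = 2619/5, a_3 = -93928/25.
c0 = a_0 = 5. Peel one level at a time: if S = 1 + c*λ/S' with S'(0) = 1, then c is the λ-coefficient of S and S' = c*λ/(S - 1).
S_1 = c0/f = 1 + (62/5)*λ + (49)*λ^2 + ...; c1 = 62/5.
S_2 = c1*λ/(S_1 - 1) = 1 + (-245/62)*λ + (41425/3844)*λ^2 + ...; c2 = -245/62.
S_3 = c2*λ/(S_2 - 1) = 1 + (8285/3038)*λ + ...; c3 = 8285/3038.


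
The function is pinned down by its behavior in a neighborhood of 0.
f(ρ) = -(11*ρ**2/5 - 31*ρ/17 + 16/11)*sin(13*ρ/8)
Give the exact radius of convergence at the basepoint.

The radius of convergence is infinite.

The factor -sin(13*ρ/8) is entire and contributes no finite singular point.
The polynomial part has no poles.
No finite singular points: the Taylor series at 0 converges everywhere.


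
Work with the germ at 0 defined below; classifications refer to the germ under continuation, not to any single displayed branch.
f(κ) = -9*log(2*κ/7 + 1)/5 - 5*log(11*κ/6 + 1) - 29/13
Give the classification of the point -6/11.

The term (-5)*log(1 - κ/(-6/11)) has argument 1 - -6/11/(-6/11) = 0 at -6/11: a logarithmic (infinitely-sheeted) branch point; the remaining terms are analytic or single-valued there.

The point is a logarithmic branch point.


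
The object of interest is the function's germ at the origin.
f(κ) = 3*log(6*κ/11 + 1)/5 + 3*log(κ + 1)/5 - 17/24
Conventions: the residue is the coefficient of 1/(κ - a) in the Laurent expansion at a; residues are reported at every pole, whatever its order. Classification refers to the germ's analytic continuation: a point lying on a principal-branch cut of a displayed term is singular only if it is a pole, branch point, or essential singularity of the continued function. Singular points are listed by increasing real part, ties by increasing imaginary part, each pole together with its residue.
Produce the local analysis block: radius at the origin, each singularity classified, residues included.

Radius of convergence at 0: 1.
At -11/6: a logarithmic branch point.
At -1: a logarithmic branch point.

Branch term (3/5)*log(1 - κ/(-1)): its argument vanishes at κ = -1, a logarithmic branch point, modulus 1.
Branch term (3/5)*log(1 - κ/(-11/6)): its argument vanishes at κ = -11/6, a logarithmic branch point, modulus 11/6.
The radius of convergence is the smallest modulus among the singular points: 1.
List the singular points by increasing real part (a conjugate pair: the negative imaginary part first).


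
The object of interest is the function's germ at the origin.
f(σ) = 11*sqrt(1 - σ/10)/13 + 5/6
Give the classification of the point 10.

The term (11/13)*sqrt(1 - σ/(10)) has argument 1 - 10/(10) = 0 at 10: a square-root (algebraic, two-sheeted) branch point; the remaining terms are analytic or single-valued there.

The point is an algebraic (square-root) branch point.


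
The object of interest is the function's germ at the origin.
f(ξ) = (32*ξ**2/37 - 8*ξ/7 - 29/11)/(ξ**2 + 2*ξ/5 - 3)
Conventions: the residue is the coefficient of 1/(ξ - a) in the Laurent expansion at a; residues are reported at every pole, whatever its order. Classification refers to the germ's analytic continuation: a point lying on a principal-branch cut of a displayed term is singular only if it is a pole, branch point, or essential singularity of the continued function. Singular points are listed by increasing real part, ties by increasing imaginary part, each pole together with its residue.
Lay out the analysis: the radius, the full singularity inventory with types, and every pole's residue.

Radius of convergence at 0: -1/5 + (2/5)*sqrt(19).
At -1/5 - (2/5)*sqrt(19): a pole of order 1; residue -964/1295 - (18233/1082620)*sqrt(19).
At -1/5 + (2/5)*sqrt(19): a pole of order 1; residue -964/1295 + (18233/1082620)*sqrt(19).

Denominator factor (ξ**2 + 2*ξ/5 - 3): discriminant 304/25, real irrational roots -1/5 + (2/5)*sqrt(19) and -1/5 - (2/5)*sqrt(19); poles of order 1, moduli -1/5 + (2/5)*sqrt(19) and 1/5 + (2/5)*sqrt(19).
The radius of convergence is the smallest modulus among the singular points: -1/5 + (2/5)*sqrt(19).
The factor ξ**2 + 2*ξ/5 - 3 splits as (ξ - a)(ξ - a') with a = -1/5 - (2/5)*sqrt(19), a' = -1/5 + (2/5)*sqrt(19). At the order-1 pole a set g(ξ) = (ξ - a)*f(ξ) = [32*ξ**2/37 - 8*ξ/7 - 29/11] / (ξ - a').
Simple pole: residue = g(a) at a = -1/5 - (2/5)*sqrt(19), which is -964/1295 - (18233/1082620)*sqrt(19).
The factor ξ**2 + 2*ξ/5 - 3 splits as (ξ - a)(ξ - a') with a = -1/5 + (2/5)*sqrt(19), a' = -1/5 - (2/5)*sqrt(19). At the order-1 pole a set g(ξ) = (ξ - a)*f(ξ) = [32*ξ**2/37 - 8*ξ/7 - 29/11] / (ξ - a').
Simple pole: residue = g(a) at a = -1/5 + (2/5)*sqrt(19), which is -964/1295 + (18233/1082620)*sqrt(19).
List the singular points by increasing real part (a conjugate pair: the negative imaginary part first).


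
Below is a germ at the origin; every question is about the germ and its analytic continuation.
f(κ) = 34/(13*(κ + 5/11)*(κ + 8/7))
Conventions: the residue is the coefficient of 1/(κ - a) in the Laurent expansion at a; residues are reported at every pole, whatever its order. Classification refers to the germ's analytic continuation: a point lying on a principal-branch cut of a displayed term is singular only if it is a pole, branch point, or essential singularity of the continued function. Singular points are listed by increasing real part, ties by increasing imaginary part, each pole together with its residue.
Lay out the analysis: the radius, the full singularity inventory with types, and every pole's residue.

Denominator factor (κ + 8/7): pole of order 1 at -8/7, modulus 8/7.
Denominator factor (κ + 5/11): pole of order 1 at -5/11, modulus 5/11.
The radius of convergence is the smallest modulus among the singular points: 5/11.
At the order-1 pole -8/7 set g(κ) = (κ - (-8/7))*f(κ) = 34/(13*(κ + 5/11)).
Simple pole: residue = g(a) at a = -8/7, which is -2618/689.
At the order-1 pole -5/11 set g(κ) = (κ - (-5/11))*f(κ) = 34/(13*(κ + 8/7)).
Simple pole: residue = g(a) at a = -5/11, which is 2618/689.
List the singular points by increasing real part (a conjugate pair: the negative imaginary part first).

Radius of convergence at 0: 5/11.
At -8/7: a pole of order 1; residue -2618/689.
At -5/11: a pole of order 1; residue 2618/689.


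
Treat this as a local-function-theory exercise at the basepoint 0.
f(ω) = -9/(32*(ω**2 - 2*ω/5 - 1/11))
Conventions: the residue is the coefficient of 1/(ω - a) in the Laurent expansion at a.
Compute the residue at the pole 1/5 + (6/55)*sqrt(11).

The residue is -(15/128)*sqrt(11).

The factor ω**2 - 2*ω/5 - 1/11 splits as (ω - a)(ω - a') with a = 1/5 + (6/55)*sqrt(11), a' = 1/5 - (6/55)*sqrt(11). At the order-1 pole a set g(ω) = (ω - a)*f(ω) = [-9/32] / (ω - a').
Simple pole: residue = g(a) at a = 1/5 + (6/55)*sqrt(11), which is -(15/128)*sqrt(11).


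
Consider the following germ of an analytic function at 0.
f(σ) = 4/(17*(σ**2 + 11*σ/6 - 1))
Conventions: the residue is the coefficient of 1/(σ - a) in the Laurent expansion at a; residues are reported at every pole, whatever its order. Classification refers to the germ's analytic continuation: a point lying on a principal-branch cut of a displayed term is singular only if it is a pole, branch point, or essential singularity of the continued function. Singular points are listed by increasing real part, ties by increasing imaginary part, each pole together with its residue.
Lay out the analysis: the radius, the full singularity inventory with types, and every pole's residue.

Radius of convergence at 0: -11/12 + (1/12)*sqrt(265).
At -11/12 - (1/12)*sqrt(265): a pole of order 1; residue -(24/4505)*sqrt(265).
At -11/12 + (1/12)*sqrt(265): a pole of order 1; residue (24/4505)*sqrt(265).

Denominator factor (σ**2 + 11*σ/6 - 1): discriminant 265/36, real irrational roots -11/12 + (1/12)*sqrt(265) and -11/12 - (1/12)*sqrt(265); poles of order 1, moduli -11/12 + (1/12)*sqrt(265) and 11/12 + (1/12)*sqrt(265).
The radius of convergence is the smallest modulus among the singular points: -11/12 + (1/12)*sqrt(265).
The factor σ**2 + 11*σ/6 - 1 splits as (σ - a)(σ - a') with a = -11/12 - (1/12)*sqrt(265), a' = -11/12 + (1/12)*sqrt(265). At the order-1 pole a set g(σ) = (σ - a)*f(σ) = [4/17] / (σ - a').
Simple pole: residue = g(a) at a = -11/12 - (1/12)*sqrt(265), which is -(24/4505)*sqrt(265).
The factor σ**2 + 11*σ/6 - 1 splits as (σ - a)(σ - a') with a = -11/12 + (1/12)*sqrt(265), a' = -11/12 - (1/12)*sqrt(265). At the order-1 pole a set g(σ) = (σ - a)*f(σ) = [4/17] / (σ - a').
Simple pole: residue = g(a) at a = -11/12 + (1/12)*sqrt(265), which is (24/4505)*sqrt(265).
List the singular points by increasing real part (a conjugate pair: the negative imaginary part first).


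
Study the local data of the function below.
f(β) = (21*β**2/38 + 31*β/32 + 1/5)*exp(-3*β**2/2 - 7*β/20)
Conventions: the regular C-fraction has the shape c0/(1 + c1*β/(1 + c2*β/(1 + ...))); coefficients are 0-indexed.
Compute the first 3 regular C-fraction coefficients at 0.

Taylor coefficients (expand at 0): a_0 = 1/5, a_1 = 719/800, a_2 = -22551/304000.
c0 = a_0 = 1/5. Peel one level at a time: if S = 1 + c*β/S' with S'(0) = 1, then c is the β-coefficient of S and S' = c*β/(S - 1).
S_1 = c0/f = 1 + (-719/160)*β + (10002667/486400)*β^2 + ...; c1 = -719/160.
S_2 = c1*β/(S_1 - 1) = 1 + (10002667/2185760)*β + ...; c2 = 10002667/2185760.

The regular C-fraction coefficients are [1/5, -719/160, 10002667/2185760].


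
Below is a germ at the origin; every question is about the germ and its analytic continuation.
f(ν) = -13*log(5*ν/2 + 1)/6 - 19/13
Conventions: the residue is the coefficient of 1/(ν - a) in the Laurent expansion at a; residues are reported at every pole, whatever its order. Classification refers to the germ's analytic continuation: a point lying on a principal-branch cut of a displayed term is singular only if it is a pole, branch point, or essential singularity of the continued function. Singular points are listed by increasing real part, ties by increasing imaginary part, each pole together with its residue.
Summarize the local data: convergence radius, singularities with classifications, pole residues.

Radius of convergence at 0: 2/5.
At -2/5: a logarithmic branch point.

Branch term (-13/6)*log(1 - ν/(-2/5)): its argument vanishes at ν = -2/5, a logarithmic branch point, modulus 2/5.
The radius of convergence is the smallest modulus among the singular points: 2/5.


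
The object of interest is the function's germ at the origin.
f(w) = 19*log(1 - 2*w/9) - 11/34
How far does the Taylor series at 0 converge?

Branch term (19)*log(1 - w/(9/2)): its argument vanishes at w = 9/2, a logarithmic branch point, modulus 9/2.
The radius of convergence is the smallest modulus among the singular points: 9/2.

The radius of convergence is 9/2.


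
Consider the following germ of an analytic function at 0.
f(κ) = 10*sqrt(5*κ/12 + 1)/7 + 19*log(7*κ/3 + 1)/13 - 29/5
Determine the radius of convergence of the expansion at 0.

The radius of convergence is 3/7.

Branch term (19/13)*log(1 - κ/(-3/7)): its argument vanishes at κ = -3/7, a logarithmic branch point, modulus 3/7.
Branch term (10/7)*sqrt(1 - κ/(-12/5)): its argument vanishes at κ = -12/5, a square-root branch point, modulus 12/5.
The radius of convergence is the smallest modulus among the singular points: 3/7.


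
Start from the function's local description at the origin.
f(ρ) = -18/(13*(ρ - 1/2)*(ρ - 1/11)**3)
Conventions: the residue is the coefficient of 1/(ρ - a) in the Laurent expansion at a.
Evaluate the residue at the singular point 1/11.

At the order-3 pole 1/11 set g(ρ) = (ρ - (1/11))^3*f(ρ) = -18/(13*(ρ - 1/2)).
Order-3 pole: residue = g''(a)/2; g''(1/11) = 42592/1053, so the residue is 21296/1053.

The residue is 21296/1053.


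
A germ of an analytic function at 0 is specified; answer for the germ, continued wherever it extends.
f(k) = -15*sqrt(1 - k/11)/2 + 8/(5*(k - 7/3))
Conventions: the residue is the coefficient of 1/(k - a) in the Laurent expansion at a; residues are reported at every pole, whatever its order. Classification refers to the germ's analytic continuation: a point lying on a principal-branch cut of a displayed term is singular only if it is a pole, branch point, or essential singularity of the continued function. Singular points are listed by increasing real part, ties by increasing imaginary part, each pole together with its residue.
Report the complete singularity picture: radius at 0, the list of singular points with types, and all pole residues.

Denominator factor (k - 7/3): pole of order 1 at 7/3, modulus 7/3.
Branch term (-15/2)*sqrt(1 - k/(11)): its argument vanishes at k = 11, a square-root branch point, modulus 11.
The radius of convergence is the smallest modulus among the singular points: 7/3.
The branch term is analytic at 7/3 and contributes nothing to the residue; only the rational part matters.
At the order-1 pole 7/3 set g(k) = (k - (7/3))*(rational part) = 8/5.
Simple pole: residue = g(a) at a = 7/3, which is 8/5.
List the singular points by increasing real part (a conjugate pair: the negative imaginary part first).

Radius of convergence at 0: 7/3.
At 7/3: a pole of order 1; residue 8/5.
At 11: an algebraic (square-root) branch point.


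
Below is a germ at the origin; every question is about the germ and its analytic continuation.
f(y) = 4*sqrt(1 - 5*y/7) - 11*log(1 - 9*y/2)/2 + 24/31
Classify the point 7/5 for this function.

The term (4)*sqrt(1 - y/(7/5)) has argument 1 - 7/5/(7/5) = 0 at 7/5: a square-root (algebraic, two-sheeted) branch point; the remaining terms are analytic or single-valued there.

The point is an algebraic (square-root) branch point.


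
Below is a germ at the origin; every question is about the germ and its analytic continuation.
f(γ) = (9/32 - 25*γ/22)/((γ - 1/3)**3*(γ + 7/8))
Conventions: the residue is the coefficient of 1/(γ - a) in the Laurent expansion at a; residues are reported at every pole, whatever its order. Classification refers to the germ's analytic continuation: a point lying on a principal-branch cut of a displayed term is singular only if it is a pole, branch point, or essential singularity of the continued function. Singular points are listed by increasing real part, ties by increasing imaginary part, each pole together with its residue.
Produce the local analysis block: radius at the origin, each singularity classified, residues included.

Radius of convergence at 0: 1/3.
At -7/8: a pole of order 1; residue -193968/268279.
At 1/3: a pole of order 3; residue 193968/268279.

Denominator factor (γ - 1/3)^3: pole of order 3 at 1/3, modulus 1/3.
Denominator factor (γ + 7/8): pole of order 1 at -7/8, modulus 7/8.
The radius of convergence is the smallest modulus among the singular points: 1/3.
At the order-1 pole -7/8 set g(γ) = (γ - (-7/8))*f(γ) = (9/32 - 25*γ/22)/(γ - 1/3)**3.
Simple pole: residue = g(a) at a = -7/8, which is -193968/268279.
At the order-3 pole 1/3 set g(γ) = (γ - (1/3))^3*f(γ) = (9/32 - 25*γ/22)/(γ + 7/8).
Order-3 pole: residue = g''(a)/2; g''(1/3) = 387936/268279, so the residue is 193968/268279.
List the singular points by increasing real part (a conjugate pair: the negative imaginary part first).


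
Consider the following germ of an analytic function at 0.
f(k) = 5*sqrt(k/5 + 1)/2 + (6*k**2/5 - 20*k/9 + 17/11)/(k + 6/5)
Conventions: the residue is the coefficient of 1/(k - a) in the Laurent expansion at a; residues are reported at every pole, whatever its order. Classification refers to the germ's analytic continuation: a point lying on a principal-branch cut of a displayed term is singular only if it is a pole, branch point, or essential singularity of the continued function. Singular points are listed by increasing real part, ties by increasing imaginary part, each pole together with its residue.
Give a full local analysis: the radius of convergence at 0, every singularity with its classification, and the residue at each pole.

Denominator factor (k + 6/5): pole of order 1 at -6/5, modulus 6/5.
Branch term (5/2)*sqrt(1 - k/(-5)): its argument vanishes at k = -5, a square-root branch point, modulus 5.
The radius of convergence is the smallest modulus among the singular points: 6/5.
The branch term is analytic at -6/5 and contributes nothing to the residue; only the rational part matters.
At the order-1 pole -6/5 set g(k) = (k - (-6/5))*(rational part) = 6*k**2/5 - 20*k/9 + 17/11.
Simple pole: residue = g(a) at a = -6/5, which is 24503/4125.
List the singular points by increasing real part (a conjugate pair: the negative imaginary part first).

Radius of convergence at 0: 6/5.
At -5: an algebraic (square-root) branch point.
At -6/5: a pole of order 1; residue 24503/4125.


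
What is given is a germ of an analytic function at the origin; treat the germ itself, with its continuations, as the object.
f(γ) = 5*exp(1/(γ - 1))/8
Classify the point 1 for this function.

The point is an essential singularity.

The exponent 1/(γ - (1)) has a pole at 1, so exp(1/(γ - (1))) takes every nonzero value near it: an essential singularity (not a pole of any order).


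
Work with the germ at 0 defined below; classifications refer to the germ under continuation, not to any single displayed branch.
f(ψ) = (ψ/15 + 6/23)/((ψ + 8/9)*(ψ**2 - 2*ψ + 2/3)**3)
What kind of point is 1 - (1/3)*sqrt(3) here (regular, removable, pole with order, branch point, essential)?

The point is a pole of order 3.

The denominator factor ψ**2 - 2*ψ + 2/3 vanishes at 1 - (1/3)*sqrt(3) and appears to the power 3; the numerator there equals 113/345 - (1/45)*sqrt(3), nonzero, and no other factor vanishes.
Hence a pole whose order is the multiplicity, 3.


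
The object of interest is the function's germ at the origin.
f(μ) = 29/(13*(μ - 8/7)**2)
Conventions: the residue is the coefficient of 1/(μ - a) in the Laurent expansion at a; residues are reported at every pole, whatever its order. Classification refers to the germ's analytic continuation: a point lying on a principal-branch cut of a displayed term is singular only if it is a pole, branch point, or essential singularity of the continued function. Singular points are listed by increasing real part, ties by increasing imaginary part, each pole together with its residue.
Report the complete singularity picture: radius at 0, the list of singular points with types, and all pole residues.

Radius of convergence at 0: 8/7.
At 8/7: a pole of order 2; residue 0.

Denominator factor (μ - 8/7)^2: pole of order 2 at 8/7, modulus 8/7.
The radius of convergence is the smallest modulus among the singular points: 8/7.
At the order-2 pole 8/7 set g(μ) = (μ - (8/7))^2*f(μ) = 29/13.
Order-2 pole: residue = g'(a); g'(8/7) = 0, so the residue is 0.


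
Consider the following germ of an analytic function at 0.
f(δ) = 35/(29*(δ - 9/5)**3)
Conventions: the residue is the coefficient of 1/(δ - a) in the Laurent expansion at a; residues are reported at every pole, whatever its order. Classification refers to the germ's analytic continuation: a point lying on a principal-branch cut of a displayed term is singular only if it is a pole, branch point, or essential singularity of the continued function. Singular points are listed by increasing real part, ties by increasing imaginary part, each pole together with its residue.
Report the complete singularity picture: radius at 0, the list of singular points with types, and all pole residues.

Radius of convergence at 0: 9/5.
At 9/5: a pole of order 3; residue 0.

Denominator factor (δ - 9/5)^3: pole of order 3 at 9/5, modulus 9/5.
The radius of convergence is the smallest modulus among the singular points: 9/5.
At the order-3 pole 9/5 set g(δ) = (δ - (9/5))^3*f(δ) = 35/29.
Order-3 pole: residue = g''(a)/2; g''(9/5) = 0, so the residue is 0.


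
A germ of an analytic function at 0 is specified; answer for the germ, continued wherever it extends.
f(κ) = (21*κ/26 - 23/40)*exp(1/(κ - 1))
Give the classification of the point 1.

The exponent 1/(κ - (1)) has a pole at 1, so exp(1/(κ - (1))) takes every nonzero value near it: an essential singularity (not a pole of any order).

The point is an essential singularity.


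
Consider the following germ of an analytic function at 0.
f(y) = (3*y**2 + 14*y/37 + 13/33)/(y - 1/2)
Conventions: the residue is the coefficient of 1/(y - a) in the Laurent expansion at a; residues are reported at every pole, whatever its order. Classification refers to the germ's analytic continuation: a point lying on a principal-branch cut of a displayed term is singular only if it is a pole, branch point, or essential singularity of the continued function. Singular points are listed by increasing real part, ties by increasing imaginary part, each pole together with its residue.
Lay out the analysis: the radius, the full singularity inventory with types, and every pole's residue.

Radius of convergence at 0: 1/2.
At 1/2: a pole of order 1; residue 6511/4884.

Denominator factor (y - 1/2): pole of order 1 at 1/2, modulus 1/2.
The radius of convergence is the smallest modulus among the singular points: 1/2.
At the order-1 pole 1/2 set g(y) = (y - (1/2))*f(y) = 3*y**2 + 14*y/37 + 13/33.
Simple pole: residue = g(a) at a = 1/2, which is 6511/4884.


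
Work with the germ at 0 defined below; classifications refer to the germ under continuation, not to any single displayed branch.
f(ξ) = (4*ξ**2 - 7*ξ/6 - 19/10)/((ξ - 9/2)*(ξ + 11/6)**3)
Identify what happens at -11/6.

The point is a pole of order 3.

The denominator factor ξ + 11/6 vanishes at -11/6 and appears to the power 3; the numerator there equals 821/60, nonzero, and no other factor vanishes.
Hence a pole whose order is the multiplicity, 3.


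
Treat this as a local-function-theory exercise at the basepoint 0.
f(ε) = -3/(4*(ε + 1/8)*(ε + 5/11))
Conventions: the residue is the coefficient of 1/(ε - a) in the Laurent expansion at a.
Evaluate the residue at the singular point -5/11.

The residue is 66/29.

At the order-1 pole -5/11 set g(ε) = (ε - (-5/11))*f(ε) = -3/(4*(ε + 1/8)).
Simple pole: residue = g(a) at a = -5/11, which is 66/29.


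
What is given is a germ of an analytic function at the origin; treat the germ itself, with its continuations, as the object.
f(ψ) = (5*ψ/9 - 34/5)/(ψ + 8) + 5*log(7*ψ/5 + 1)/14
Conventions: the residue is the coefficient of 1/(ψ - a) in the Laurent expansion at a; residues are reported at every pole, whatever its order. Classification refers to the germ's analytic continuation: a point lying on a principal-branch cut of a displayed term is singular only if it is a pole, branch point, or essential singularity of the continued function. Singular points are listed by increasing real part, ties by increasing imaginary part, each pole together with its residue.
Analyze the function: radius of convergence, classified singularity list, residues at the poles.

Radius of convergence at 0: 5/7.
At -8: a pole of order 1; residue -506/45.
At -5/7: a logarithmic branch point.

Denominator factor (ψ + 8): pole of order 1 at -8, modulus 8.
Branch term (5/14)*log(1 - ψ/(-5/7)): its argument vanishes at ψ = -5/7, a logarithmic branch point, modulus 5/7.
The radius of convergence is the smallest modulus among the singular points: 5/7.
The branch term is analytic at -8 and contributes nothing to the residue; only the rational part matters.
At the order-1 pole -8 set g(ψ) = (ψ - (-8))*(rational part) = 5*ψ/9 - 34/5.
Simple pole: residue = g(a) at a = -8, which is -506/45.
List the singular points by increasing real part (a conjugate pair: the negative imaginary part first).


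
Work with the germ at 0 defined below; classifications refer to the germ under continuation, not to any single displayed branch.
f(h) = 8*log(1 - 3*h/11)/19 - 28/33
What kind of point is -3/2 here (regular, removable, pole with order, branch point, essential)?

The point is a regular point.

There is no denominator, hence no pole anywhere.
Branch term log(1 - h/(11/3)): argument at -3/2 is 31/22, nonzero, so -3/2 is not its branch point (a point on a principal cut is still regular for the continued germ).
So the germ continues analytically to -3/2.


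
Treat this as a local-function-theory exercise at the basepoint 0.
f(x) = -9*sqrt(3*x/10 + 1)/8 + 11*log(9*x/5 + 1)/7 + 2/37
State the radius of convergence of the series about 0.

Branch term (11/7)*log(1 - x/(-5/9)): its argument vanishes at x = -5/9, a logarithmic branch point, modulus 5/9.
Branch term (-9/8)*sqrt(1 - x/(-10/3)): its argument vanishes at x = -10/3, a square-root branch point, modulus 10/3.
The radius of convergence is the smallest modulus among the singular points: 5/9.

The radius of convergence is 5/9.


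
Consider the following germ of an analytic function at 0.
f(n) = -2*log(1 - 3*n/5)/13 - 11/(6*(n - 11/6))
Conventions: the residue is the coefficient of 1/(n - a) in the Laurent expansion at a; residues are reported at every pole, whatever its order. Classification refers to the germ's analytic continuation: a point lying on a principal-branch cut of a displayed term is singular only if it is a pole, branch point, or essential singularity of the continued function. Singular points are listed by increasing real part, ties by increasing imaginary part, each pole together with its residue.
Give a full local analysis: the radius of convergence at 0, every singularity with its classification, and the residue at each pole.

Denominator factor (n - 11/6): pole of order 1 at 11/6, modulus 11/6.
Branch term (-2/13)*log(1 - n/(5/3)): its argument vanishes at n = 5/3, a logarithmic branch point, modulus 5/3.
The radius of convergence is the smallest modulus among the singular points: 5/3.
The branch term is analytic at 11/6 and contributes nothing to the residue; only the rational part matters.
At the order-1 pole 11/6 set g(n) = (n - (11/6))*(rational part) = -11/6.
Simple pole: residue = g(a) at a = 11/6, which is -11/6.
List the singular points by increasing real part (a conjugate pair: the negative imaginary part first).

Radius of convergence at 0: 5/3.
At 5/3: a logarithmic branch point.
At 11/6: a pole of order 1; residue -11/6.


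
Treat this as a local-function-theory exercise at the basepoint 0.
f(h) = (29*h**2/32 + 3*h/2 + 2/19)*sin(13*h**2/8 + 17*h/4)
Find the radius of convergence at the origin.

The factor sin(13*h**2/8 + 17*h/4) is entire and contributes no finite singular point.
The polynomial part has no poles.
No finite singular points: the Taylor series at 0 converges everywhere.

The radius of convergence is infinite.


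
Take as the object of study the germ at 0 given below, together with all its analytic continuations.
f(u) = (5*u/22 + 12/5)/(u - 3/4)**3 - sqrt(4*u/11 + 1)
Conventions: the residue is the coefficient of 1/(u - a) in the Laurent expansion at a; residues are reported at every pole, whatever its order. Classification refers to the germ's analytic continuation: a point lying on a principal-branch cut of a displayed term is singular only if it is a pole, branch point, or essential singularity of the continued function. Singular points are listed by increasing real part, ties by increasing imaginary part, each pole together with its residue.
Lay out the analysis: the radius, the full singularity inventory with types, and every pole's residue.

Radius of convergence at 0: 3/4.
At -11/4: an algebraic (square-root) branch point.
At 3/4: a pole of order 3; residue 0.

Denominator factor (u - 3/4)^3: pole of order 3 at 3/4, modulus 3/4.
Branch term (-1)*sqrt(1 - u/(-11/4)): its argument vanishes at u = -11/4, a square-root branch point, modulus 11/4.
The radius of convergence is the smallest modulus among the singular points: 3/4.
The branch term is analytic at 3/4 and contributes nothing to the residue; only the rational part matters.
At the order-3 pole 3/4 set g(u) = (u - (3/4))^3*(rational part) = 5*u/22 + 12/5.
Order-3 pole: residue = g''(a)/2; g''(3/4) = 0, so the residue is 0.
List the singular points by increasing real part (a conjugate pair: the negative imaginary part first).
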